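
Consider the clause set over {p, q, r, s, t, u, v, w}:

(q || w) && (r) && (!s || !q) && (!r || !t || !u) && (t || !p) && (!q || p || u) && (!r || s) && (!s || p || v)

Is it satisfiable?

Unit clause (r) forces r = true.
Unit clause (s) forces s = true.
Unit clause (!q) forces q = false.
Unit clause (w) forces w = true.
Branch on t: set t = true.
Unit clause (!u) forces u = false.
Branch on p: set p = true.
All clauses hold; v can take either value.
A satisfying assignment: p: true, q: false, r: true, s: true, t: true, u: false, v: false, w: true.

Satisfiable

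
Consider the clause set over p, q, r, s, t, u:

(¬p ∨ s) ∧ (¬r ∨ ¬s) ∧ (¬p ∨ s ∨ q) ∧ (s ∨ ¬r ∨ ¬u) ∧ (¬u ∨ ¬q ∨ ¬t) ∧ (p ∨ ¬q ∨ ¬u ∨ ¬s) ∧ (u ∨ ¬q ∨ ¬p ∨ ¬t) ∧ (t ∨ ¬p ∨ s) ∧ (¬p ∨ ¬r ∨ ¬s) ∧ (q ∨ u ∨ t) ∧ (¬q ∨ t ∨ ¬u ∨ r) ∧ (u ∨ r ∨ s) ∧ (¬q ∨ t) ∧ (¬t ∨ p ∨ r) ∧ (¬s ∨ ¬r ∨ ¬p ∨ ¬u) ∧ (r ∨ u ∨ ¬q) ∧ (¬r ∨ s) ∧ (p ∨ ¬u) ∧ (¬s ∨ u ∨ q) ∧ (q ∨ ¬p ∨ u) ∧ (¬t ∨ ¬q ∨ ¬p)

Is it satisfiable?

Case p = True:
The clause (s) is unit, so s = True.
The clause (¬r) is unit, so r = False.
Case q = False:
The clause (u) is unit, so u = True.
All clauses hold; t can take either value.
A satisfying assignment: p ↦ True, q ↦ False, r ↦ False, s ↦ True, t ↦ False, u ↦ True.

Yes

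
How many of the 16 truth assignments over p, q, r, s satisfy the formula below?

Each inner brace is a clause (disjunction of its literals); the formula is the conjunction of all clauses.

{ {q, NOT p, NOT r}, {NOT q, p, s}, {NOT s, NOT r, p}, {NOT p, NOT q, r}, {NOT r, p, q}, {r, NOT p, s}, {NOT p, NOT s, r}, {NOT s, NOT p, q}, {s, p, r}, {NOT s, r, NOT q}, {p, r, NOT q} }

There are 2^4 = 16 truth assignments over (p, q, r, s).
Split on r. With r = true, the clauses containing r are satisfied and NOT r drops from the rest; 2 of the 2^3 = 8 assignments to the other variables satisfy what remains.
With r = false, by the same count on the reduced clause set, 1 assignment works.
Total: 2 + 1 = 3.

3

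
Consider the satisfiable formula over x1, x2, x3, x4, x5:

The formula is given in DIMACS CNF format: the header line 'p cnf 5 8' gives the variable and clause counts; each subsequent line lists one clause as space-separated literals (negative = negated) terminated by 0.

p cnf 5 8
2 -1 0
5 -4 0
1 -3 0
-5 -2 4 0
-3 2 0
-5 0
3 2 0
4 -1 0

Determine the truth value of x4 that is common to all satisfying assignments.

Suppose x4 = True.
Unit clause (x5) forces x5 = True.
But (¬x5) is also a unit clause — contradiction.
So every satisfying assignment has x4 = False.

False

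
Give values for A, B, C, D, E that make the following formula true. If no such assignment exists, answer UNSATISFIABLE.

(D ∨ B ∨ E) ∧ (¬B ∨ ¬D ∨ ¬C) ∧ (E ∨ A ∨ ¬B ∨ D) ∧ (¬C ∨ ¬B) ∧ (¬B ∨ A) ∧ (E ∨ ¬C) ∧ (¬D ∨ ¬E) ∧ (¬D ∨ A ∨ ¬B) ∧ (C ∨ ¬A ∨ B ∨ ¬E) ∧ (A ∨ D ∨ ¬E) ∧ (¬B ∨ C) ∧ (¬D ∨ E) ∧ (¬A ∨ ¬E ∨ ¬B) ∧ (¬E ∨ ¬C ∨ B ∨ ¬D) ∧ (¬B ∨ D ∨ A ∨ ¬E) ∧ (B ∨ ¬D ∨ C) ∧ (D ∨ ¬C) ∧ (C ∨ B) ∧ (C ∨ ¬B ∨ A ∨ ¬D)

Branch on C: set C = False.
From the singleton clause (¬B), B = False.
That conflicts with the unit clause (B).
So C must be the other value — set C = True.
From the singleton clause (¬B), B = False.
From the singleton clause (E), E = True.
From the singleton clause (¬D), D = False.
That conflicts with the unit clause (D).
Neither C = True nor C = False works.

UNSATISFIABLE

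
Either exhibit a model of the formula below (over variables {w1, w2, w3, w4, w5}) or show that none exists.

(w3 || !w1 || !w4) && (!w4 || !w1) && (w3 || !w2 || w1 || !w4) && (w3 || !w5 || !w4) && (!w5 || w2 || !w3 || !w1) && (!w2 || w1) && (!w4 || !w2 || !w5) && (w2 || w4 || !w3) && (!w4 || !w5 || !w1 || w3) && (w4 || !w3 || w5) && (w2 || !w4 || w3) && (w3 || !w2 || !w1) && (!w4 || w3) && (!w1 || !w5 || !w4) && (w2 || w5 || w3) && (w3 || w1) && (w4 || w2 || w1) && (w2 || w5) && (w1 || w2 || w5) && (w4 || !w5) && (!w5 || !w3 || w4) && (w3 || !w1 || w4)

w1: false,  w2: false,  w3: true,  w4: true,  w5: true

Try w4 = true.
(!w1) alone gives w1 = false.
(!w2) alone gives w2 = false.
(w3) alone gives w3 = true.
(w5) alone gives w5 = true.
All clauses are satisfied.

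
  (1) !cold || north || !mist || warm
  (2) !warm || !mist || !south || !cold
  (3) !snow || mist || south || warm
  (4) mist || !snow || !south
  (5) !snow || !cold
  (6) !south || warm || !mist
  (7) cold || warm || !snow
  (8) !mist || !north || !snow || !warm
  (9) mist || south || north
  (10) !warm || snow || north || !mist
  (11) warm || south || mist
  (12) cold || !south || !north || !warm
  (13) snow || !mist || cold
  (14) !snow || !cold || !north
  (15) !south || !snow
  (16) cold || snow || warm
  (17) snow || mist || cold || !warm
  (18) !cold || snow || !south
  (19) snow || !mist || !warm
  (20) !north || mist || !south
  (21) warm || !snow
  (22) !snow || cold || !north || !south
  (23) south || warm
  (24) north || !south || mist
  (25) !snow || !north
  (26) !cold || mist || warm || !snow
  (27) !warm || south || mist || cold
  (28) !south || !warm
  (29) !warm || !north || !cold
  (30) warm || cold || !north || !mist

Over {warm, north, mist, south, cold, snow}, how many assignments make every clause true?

There are 2^6 = 64 truth assignments over (warm, north, mist, south, cold, snow).
Split on cold. With cold = true, the clauses containing cold are satisfied and !cold drops from the rest; 0 of the 2^5 = 32 assignments to the other variables satisfy what remains.
With cold = false, by the same count on the reduced clause set, 1 assignment works.
(One model: warm=T, north=F, mist=T, south=F, cold=F, snow=T.)
Total: 0 + 1 = 1.

1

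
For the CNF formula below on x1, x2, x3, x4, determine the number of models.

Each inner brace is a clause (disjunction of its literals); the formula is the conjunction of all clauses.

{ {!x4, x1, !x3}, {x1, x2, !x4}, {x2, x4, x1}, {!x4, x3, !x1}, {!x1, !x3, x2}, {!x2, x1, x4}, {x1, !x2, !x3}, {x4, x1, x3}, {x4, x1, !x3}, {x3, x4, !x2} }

4

There are 2^4 = 16 truth assignments over (x1, x2, x3, x4).
Check each against the 10 clauses (columns in the order x1, x2, x3, x4):
  F F F F  ✗ fails (x2 || x4 || x1)
  F F F T  ✗ fails (x1 || x2 || !x4)
  F F T F  ✗ fails (x2 || x4 || x1)
  F F T T  ✗ fails (!x4 || x1 || !x3)
  F T F F  ✗ fails (!x2 || x1 || x4)
  F T F T  ✓ satisfies all
  F T T F  ✗ fails (!x2 || x1 || x4)
  F T T T  ✗ fails (!x4 || x1 || !x3)
  T F F F  ✓ satisfies all
  T F F T  ✗ fails (!x4 || x3 || !x1)
  T F T F  ✗ fails (!x1 || !x3 || x2)
  T F T T  ✗ fails (!x1 || !x3 || x2)
  T T F F  ✗ fails (x3 || x4 || !x2)
  T T F T  ✗ fails (!x4 || x3 || !x1)
  T T T F  ✓ satisfies all
  T T T T  ✓ satisfies all
4 of the 16 rows are models.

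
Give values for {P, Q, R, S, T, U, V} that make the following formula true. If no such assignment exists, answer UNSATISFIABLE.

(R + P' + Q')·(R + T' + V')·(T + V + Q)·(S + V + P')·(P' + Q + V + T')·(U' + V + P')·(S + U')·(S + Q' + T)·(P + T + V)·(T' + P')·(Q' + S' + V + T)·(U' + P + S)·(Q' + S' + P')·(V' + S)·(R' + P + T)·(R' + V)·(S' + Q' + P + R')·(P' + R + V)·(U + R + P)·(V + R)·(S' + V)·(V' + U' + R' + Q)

Try S = 1.
The clause (V) is unit, so V = 1.
Try R = 0.
The clause (T') is unit, so T = 0.
Try P = 0.
The clause (U) is unit, so U = 1.
Every clause is now satisfied; Q is unconstrained.

P ↦ 0, Q ↦ 0, R ↦ 0, S ↦ 1, T ↦ 0, U ↦ 1, V ↦ 1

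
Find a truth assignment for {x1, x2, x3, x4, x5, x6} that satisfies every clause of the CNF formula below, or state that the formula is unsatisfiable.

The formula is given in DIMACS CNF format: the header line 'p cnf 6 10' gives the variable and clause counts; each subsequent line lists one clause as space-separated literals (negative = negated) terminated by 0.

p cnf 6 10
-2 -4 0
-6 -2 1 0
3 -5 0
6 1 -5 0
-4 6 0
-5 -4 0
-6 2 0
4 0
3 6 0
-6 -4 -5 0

UNSATISFIABLE

From the singleton clause (x4), x4 = True.
From the singleton clause (¬x2), x2 = False.
From the singleton clause (x6), x6 = True.
But (¬x6) is also a unit clause — contradiction.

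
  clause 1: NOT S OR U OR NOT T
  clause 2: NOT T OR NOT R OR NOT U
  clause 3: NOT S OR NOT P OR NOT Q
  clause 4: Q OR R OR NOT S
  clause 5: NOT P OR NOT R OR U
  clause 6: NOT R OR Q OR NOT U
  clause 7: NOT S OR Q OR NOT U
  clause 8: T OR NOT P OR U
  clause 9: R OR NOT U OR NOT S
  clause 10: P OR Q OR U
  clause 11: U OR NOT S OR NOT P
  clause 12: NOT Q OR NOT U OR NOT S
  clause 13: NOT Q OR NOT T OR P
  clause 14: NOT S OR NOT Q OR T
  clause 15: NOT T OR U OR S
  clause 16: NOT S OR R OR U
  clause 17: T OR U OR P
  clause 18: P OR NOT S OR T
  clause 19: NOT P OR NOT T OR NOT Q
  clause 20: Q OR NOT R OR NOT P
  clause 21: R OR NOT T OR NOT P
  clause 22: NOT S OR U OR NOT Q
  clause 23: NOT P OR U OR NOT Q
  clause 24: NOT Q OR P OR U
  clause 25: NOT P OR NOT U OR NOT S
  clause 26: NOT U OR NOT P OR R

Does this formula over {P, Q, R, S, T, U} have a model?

Case S = false:
Case T = true:
The clause (U) is unit, so U = true.
The clause (NOT R) is unit, so R = false.
The clause (NOT P) is unit, so P = false.
The clause (NOT Q) is unit, so Q = false.
All clauses are satisfied.
A satisfying assignment: P=false,  Q=false,  R=false,  S=false,  T=true,  U=true.

Satisfiable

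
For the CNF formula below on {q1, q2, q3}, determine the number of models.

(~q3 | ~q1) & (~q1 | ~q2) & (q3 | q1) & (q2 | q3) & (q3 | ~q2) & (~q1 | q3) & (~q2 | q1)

There are 2^3 = 8 truth assignments over (q1, q2, q3).
Split on q2. With q2 = 1, the clauses containing q2 are satisfied and ~q2 drops from the rest; 0 of the 2^2 = 4 assignments to the other variables satisfy what remains.
With q2 = 0, by the same count on the reduced clause set, 1 assignment works.
(One model: q1=F, q2=F, q3=T.)
Total: 0 + 1 = 1.

1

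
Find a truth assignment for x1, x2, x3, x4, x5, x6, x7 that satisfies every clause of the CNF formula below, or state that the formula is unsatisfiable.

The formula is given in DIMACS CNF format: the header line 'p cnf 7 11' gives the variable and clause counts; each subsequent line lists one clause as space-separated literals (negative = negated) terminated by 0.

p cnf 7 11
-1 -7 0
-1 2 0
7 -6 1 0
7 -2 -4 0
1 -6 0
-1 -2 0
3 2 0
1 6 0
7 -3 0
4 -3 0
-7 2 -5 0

UNSATISFIABLE

Branch on x1: set x1 = False.
From the singleton clause (¬x6), x6 = False.
But (x6) is also a unit clause — contradiction.
That branch fails; take x1 = True instead.
From the singleton clause (¬x7), x7 = False.
From the singleton clause (x2), x2 = True.
But (¬x2) is also a unit clause — contradiction.
Either choice for x1 ends in contradiction.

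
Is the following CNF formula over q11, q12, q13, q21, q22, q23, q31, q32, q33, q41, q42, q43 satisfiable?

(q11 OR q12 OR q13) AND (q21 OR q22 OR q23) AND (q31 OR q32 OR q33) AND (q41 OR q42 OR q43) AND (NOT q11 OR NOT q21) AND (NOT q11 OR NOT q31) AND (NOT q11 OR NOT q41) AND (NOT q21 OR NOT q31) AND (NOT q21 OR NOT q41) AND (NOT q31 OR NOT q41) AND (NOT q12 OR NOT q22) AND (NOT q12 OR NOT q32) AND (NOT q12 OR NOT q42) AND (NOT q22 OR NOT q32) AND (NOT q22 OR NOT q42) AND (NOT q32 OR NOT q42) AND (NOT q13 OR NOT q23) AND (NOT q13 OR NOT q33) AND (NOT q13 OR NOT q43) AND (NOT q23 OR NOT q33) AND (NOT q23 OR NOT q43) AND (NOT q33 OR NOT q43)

No

Branch on q11: set q11 = false.
Branch on q12: set q12 = true.
(NOT q22) alone gives q22 = false.
(NOT q32) alone gives q32 = false.
(NOT q42) alone gives q42 = false.
Branch on q21: set q21 = true.
(NOT q31) alone gives q31 = false.
(q33) alone gives q33 = true.
(NOT q41) alone gives q41 = false.
(q43) alone gives q43 = true.
But (NOT q43) is also a unit clause — contradiction.
That branch fails; take q21 = false instead.
(q23) alone gives q23 = true.
(NOT q13) alone gives q13 = false.
(NOT q33) alone gives q33 = false.
(q31) alone gives q31 = true.
(NOT q41) alone gives q41 = false.
(q43) alone gives q43 = true.
But (NOT q43) is also a unit clause — contradiction.
Either choice for q21 ends in contradiction.
That branch fails; take q12 = false instead.
(q13) alone gives q13 = true.
(NOT q23) alone gives q23 = false.
(NOT q33) alone gives q33 = false.
(NOT q43) alone gives q43 = false.
Branch on q21: set q21 = true.
(NOT q31) alone gives q31 = false.
(q32) alone gives q32 = true.
(NOT q41) alone gives q41 = false.
(q42) alone gives q42 = true.
But (NOT q42) is also a unit clause — contradiction.
That branch fails; take q21 = false instead.
(q22) alone gives q22 = true.
(NOT q32) alone gives q32 = false.
(q31) alone gives q31 = true.
(NOT q41) alone gives q41 = false.
(q42) alone gives q42 = true.
But (NOT q42) is also a unit clause — contradiction.
Either choice for q21 ends in contradiction.
Either choice for q12 ends in contradiction.
That branch fails; take q11 = true instead.
(NOT q21) alone gives q21 = false.
(NOT q31) alone gives q31 = false.
(NOT q41) alone gives q41 = false.
Branch on q22: set q22 = true.
(NOT q12) alone gives q12 = false.
(NOT q32) alone gives q32 = false.
(q33) alone gives q33 = true.
(NOT q42) alone gives q42 = false.
(q43) alone gives q43 = true.
But (NOT q43) is also a unit clause — contradiction.
That branch fails; take q22 = false instead.
(q23) alone gives q23 = true.
(NOT q13) alone gives q13 = false.
(NOT q33) alone gives q33 = false.
(q32) alone gives q32 = true.
(NOT q12) alone gives q12 = false.
(NOT q42) alone gives q42 = false.
(q43) alone gives q43 = true.
But (NOT q43) is also a unit clause — contradiction.
Either choice for q22 ends in contradiction.
Either choice for q11 ends in contradiction.
No assignment satisfies every clause.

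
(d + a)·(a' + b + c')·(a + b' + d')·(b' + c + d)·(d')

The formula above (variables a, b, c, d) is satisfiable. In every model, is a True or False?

True

Suppose a = 0.
From the singleton clause (d), d = 1.
That conflicts with the unit clause (d').
So every satisfying assignment has a = True.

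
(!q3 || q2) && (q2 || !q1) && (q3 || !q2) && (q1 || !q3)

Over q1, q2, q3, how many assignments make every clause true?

There are 2^3 = 8 truth assignments over (q1, q2, q3).
Check each against the 4 clauses (columns in the order q1, q2, q3):
  F F F  ✓ satisfies all
  F F T  ✗ fails (!q3 || q2)
  F T F  ✗ fails (q3 || !q2)
  F T T  ✗ fails (q1 || !q3)
  T F F  ✗ fails (q2 || !q1)
  T F T  ✗ fails (!q3 || q2)
  T T F  ✗ fails (q3 || !q2)
  T T T  ✓ satisfies all
2 of the 8 rows are models.

2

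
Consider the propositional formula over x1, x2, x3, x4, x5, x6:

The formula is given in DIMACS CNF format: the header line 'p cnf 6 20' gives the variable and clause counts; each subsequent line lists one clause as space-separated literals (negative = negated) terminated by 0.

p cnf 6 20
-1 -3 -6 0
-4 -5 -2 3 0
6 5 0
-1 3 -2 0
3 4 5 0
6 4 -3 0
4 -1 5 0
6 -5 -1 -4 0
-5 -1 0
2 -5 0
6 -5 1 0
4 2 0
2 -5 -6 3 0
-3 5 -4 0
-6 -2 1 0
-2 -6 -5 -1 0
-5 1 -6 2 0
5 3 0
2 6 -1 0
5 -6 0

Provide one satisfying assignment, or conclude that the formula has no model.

UNSATISFIABLE

Suppose x6 = True.
From the singleton clause (x5), x5 = True.
From the singleton clause (¬x1), x1 = False.
From the singleton clause (x2), x2 = True.
That conflicts with the unit clause (¬x2).
So x6 must be the other value — set x6 = False.
From the singleton clause (x5), x5 = True.
From the singleton clause (¬x1), x1 = False.
That conflicts with the unit clause (x1).
Neither x6 = True nor x6 = False works.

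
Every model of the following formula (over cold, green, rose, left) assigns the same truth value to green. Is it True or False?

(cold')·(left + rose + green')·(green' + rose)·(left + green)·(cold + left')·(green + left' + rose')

Suppose green = 0.
(cold') alone gives cold = 0.
(left) alone gives left = 1.
Now (left') is unsatisfied and unit — conflict.
So every satisfying assignment has green = True.

True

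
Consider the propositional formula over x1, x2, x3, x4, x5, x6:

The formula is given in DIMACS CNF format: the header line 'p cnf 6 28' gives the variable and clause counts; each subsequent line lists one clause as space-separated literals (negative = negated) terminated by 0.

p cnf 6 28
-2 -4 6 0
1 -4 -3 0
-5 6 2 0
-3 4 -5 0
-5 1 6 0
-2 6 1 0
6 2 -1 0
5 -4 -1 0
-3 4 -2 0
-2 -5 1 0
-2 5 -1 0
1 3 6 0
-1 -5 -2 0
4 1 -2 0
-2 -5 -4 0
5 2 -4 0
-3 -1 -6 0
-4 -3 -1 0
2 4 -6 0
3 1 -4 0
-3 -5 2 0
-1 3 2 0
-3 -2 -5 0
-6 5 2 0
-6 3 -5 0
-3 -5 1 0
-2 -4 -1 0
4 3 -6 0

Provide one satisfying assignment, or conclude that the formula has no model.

Suppose x2 = False.
Suppose x5 = False.
The clause (¬x4) is unit, so x4 = False.
The clause (¬x6) is unit, so x6 = False.
The clause (¬x1) is unit, so x1 = False.
The clause (x3) is unit, so x3 = True.
All clauses are satisfied.

x1=False,  x2=False,  x3=True,  x4=False,  x5=False,  x6=False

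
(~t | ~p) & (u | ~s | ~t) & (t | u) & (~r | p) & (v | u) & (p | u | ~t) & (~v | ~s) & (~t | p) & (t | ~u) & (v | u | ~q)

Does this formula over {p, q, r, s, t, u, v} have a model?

No

Branch on t: set t = 0.
From the singleton clause (u), u = 1.
Now (~u) is unsatisfied and unit — conflict.
That branch fails; take t = 1 instead.
From the singleton clause (~p), p = 0.
Now (p) is unsatisfied and unit — conflict.
Neither t = 1 nor t = 0 works.
No assignment satisfies every clause.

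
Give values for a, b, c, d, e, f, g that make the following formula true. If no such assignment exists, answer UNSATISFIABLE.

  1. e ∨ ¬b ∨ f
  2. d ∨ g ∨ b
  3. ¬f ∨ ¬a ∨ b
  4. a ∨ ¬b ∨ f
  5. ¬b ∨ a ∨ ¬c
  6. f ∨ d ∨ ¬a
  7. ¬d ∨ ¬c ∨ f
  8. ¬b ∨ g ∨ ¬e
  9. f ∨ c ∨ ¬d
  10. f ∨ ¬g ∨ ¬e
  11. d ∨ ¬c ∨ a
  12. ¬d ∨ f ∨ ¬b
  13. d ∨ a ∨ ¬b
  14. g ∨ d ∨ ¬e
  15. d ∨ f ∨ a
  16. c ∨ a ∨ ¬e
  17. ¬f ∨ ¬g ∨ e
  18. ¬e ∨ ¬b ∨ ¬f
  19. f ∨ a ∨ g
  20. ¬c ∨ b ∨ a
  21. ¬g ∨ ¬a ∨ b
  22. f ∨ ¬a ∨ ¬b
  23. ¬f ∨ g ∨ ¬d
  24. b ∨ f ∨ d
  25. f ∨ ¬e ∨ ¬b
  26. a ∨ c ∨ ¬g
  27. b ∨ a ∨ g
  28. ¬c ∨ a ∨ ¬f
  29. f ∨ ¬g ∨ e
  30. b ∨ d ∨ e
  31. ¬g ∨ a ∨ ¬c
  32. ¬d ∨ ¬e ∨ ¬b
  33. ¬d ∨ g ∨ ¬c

Try e = False.
Try b = True.
The clause (f) is unit, so f = True.
The clause (¬g) is unit, so g = False.
The clause (¬d) is unit, so d = False.
The clause (a) is unit, so a = True.
No clause remains; c is free.

a ↦ True; b ↦ True; c ↦ False; d ↦ False; e ↦ False; f ↦ True; g ↦ False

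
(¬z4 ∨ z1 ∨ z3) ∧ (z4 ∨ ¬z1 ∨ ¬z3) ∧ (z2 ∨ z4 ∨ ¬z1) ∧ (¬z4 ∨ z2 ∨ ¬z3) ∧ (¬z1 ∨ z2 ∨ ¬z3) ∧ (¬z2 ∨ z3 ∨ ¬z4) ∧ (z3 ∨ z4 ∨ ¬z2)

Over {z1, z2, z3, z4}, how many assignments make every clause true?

There are 2^4 = 16 truth assignments over (z1, z2, z3, z4).
Split on z4. With z4 = True, the clauses containing z4 are satisfied and ¬z4 drops from the rest; 3 of the 2^3 = 8 assignments to the other variables satisfy what remains.
With z4 = False, by the same count on the reduced clause set, 3 assignments work.
Total: 3 + 3 = 6.

6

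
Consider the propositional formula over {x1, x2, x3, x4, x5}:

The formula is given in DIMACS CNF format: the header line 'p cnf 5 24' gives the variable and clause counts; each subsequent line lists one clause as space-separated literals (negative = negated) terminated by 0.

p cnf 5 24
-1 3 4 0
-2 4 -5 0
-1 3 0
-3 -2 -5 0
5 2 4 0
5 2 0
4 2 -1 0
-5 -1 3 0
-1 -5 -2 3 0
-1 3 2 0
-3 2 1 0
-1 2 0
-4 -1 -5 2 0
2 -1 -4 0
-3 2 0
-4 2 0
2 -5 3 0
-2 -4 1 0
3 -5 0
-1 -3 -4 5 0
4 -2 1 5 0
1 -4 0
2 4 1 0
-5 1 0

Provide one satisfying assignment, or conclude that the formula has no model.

x1 ↦ True, x2 ↦ True, x3 ↦ True, x4 ↦ False, x5 ↦ False

Case x1 = True:
From the singleton clause (x3), x3 = True.
From the singleton clause (x2), x2 = True.
From the singleton clause (¬x5), x5 = False.
From the singleton clause (¬x4), x4 = False.
All clauses are satisfied.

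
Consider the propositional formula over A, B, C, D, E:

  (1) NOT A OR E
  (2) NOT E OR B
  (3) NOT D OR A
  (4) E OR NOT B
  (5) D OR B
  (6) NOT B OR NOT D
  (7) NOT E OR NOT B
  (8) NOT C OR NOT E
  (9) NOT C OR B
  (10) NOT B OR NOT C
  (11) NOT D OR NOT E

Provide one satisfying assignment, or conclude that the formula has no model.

Case A = false:
Unit clause (NOT D) forces D = false.
Unit clause (B) forces B = true.
Unit clause (E) forces E = true.
Now (NOT E) is unsatisfied and unit — conflict.
So A must be the other value — set A = true.
Unit clause (E) forces E = true.
Unit clause (B) forces B = true.
Now (NOT B) is unsatisfied and unit — conflict.
Neither A = true nor A = false works.

UNSATISFIABLE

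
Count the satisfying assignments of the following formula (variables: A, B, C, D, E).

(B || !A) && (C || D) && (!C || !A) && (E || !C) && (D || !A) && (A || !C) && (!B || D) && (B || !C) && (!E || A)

4

There are 2^5 = 32 truth assignments over (A, B, C, D, E).
Split on A. With A = true, the clauses containing A are satisfied and !A drops from the rest; 2 of the 2^4 = 16 assignments to the other variables satisfy what remains.
With A = false, by the same count on the reduced clause set, 2 assignments work.
(One model: A=F, B=F, C=F, D=T, E=F.)
Total: 2 + 2 = 4.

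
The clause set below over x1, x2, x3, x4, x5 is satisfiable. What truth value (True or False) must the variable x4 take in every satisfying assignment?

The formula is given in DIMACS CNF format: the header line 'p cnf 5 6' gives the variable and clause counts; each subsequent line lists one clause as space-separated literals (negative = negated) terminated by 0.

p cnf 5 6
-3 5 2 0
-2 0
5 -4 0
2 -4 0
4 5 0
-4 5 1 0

False

Suppose x4 = True.
The clause (¬x2) is unit, so x2 = False.
Now (x2) is unsatisfied and unit — conflict.
So every satisfying assignment has x4 = False.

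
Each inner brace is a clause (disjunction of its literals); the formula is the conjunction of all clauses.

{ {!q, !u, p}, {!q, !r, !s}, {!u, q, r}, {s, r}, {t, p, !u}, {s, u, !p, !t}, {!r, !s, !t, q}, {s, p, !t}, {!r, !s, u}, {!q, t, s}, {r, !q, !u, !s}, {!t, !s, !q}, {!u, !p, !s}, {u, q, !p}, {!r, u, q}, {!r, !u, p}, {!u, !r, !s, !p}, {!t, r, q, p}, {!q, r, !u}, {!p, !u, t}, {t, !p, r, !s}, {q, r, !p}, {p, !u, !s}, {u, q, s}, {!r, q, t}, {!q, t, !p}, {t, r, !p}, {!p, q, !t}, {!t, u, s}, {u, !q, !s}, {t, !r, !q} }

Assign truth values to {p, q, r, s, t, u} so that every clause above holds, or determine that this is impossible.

Branch on s: set s = true.
Branch on q: set q = false.
Branch on u: set u = false.
The clause (!r) is unit, so r = false.
The clause (!p) is unit, so p = false.
The clause (!t) is unit, so t = false.
All clauses are satisfied.

p: false, q: false, r: false, s: true, t: false, u: false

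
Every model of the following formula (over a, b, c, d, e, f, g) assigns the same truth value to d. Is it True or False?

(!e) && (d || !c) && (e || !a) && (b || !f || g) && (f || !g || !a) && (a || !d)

Suppose d = true.
From the singleton clause (!e), e = false.
From the singleton clause (!a), a = false.
Now (a) is unsatisfied and unit — conflict.
So every satisfying assignment has d = False.

False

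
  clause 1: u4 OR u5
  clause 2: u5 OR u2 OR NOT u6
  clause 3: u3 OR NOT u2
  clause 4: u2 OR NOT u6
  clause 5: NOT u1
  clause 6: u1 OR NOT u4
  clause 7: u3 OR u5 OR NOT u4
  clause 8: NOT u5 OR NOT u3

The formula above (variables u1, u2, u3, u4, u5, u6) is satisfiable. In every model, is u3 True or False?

Suppose u3 = true.
Unit clause (NOT u1) forces u1 = false.
Unit clause (NOT u4) forces u4 = false.
Unit clause (u5) forces u5 = true.
But (NOT u5) is also a unit clause — contradiction.
So every satisfying assignment has u3 = False.

False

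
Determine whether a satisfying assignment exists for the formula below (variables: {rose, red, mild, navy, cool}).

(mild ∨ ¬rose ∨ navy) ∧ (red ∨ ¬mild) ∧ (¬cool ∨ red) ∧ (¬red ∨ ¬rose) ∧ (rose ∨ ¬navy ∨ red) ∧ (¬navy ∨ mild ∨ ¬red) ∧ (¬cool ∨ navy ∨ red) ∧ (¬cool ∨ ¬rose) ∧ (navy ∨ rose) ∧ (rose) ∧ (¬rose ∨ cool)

No, unsatisfiable

The clause (rose) is unit, so rose = True.
The clause (¬red) is unit, so red = False.
The clause (¬mild) is unit, so mild = False.
The clause (navy) is unit, so navy = True.
The clause (¬cool) is unit, so cool = False.
That conflicts with the unit clause (cool).
No assignment satisfies every clause.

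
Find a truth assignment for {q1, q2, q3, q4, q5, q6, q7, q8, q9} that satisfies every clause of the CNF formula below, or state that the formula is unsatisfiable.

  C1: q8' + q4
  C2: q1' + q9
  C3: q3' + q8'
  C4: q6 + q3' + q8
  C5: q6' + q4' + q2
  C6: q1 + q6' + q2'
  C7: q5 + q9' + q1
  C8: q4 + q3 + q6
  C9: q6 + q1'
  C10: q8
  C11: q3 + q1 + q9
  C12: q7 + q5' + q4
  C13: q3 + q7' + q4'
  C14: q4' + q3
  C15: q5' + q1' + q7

UNSATISFIABLE

From the singleton clause (q8), q8 = 1.
From the singleton clause (q4), q4 = 1.
From the singleton clause (q3'), q3 = 0.
Now (q3) is unsatisfied and unit — conflict.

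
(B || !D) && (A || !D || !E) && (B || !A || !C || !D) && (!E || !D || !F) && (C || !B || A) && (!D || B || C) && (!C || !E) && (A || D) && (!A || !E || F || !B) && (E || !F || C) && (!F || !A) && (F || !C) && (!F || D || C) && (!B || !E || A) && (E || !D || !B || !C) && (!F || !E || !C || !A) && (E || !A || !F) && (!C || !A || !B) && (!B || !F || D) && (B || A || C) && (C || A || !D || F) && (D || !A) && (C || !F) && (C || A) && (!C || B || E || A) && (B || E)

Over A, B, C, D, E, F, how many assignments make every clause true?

1

There are 2^6 = 64 truth assignments over (A, B, C, D, E, F).
Split on B. With B = true, the clauses containing B are satisfied and !B drops from the rest; 1 of the 2^5 = 32 assignments to the other variables satisfy what remains.
With B = false, by the same count on the reduced clause set, 0 assignments work.
(One model: A=T, B=T, C=F, D=T, E=F, F=F.)
Total: 1 + 0 = 1.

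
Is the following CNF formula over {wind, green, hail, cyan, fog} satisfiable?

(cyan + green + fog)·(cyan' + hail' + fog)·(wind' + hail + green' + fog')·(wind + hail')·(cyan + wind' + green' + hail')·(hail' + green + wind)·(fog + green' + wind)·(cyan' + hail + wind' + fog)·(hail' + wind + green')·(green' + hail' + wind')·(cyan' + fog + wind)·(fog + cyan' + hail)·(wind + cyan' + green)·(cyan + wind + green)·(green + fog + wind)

Try wind = 1.
Try green = 0.
Try cyan = 1.
Try hail = 1.
The clause (fog) is unit, so fog = 1.
This assignment satisfies each clause.
A satisfying assignment: wind=1,  green=0,  hail=1,  cyan=1,  fog=1.

Yes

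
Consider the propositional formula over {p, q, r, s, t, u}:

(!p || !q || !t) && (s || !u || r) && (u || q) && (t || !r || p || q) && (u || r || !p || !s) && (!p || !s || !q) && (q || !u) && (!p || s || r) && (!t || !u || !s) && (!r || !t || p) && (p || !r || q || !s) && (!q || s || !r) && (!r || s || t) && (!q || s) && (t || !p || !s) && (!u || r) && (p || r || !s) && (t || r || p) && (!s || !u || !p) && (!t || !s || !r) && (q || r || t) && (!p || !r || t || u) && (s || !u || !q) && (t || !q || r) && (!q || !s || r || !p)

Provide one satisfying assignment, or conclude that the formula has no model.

p: false; q: true; r: true; s: true; t: false; u: true

Case u = true:
From the singleton clause (q), q = true.
From the singleton clause (s), s = true.
From the singleton clause (!p), p = false.
From the singleton clause (!t), t = false.
From the singleton clause (r), r = true.
All clauses are satisfied.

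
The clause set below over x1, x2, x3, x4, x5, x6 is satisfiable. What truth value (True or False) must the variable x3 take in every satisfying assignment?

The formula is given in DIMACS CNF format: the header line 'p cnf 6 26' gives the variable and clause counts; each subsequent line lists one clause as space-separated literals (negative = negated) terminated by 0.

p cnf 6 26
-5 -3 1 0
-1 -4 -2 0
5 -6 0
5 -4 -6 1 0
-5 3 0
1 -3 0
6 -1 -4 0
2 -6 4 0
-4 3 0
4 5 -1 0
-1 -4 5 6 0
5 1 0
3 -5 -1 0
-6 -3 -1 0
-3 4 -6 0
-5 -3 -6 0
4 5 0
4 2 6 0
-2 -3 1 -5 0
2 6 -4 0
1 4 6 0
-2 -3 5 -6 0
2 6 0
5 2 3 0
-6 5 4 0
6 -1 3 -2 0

True

Suppose x3 = False.
(¬x5) alone gives x5 = False.
(¬x6) alone gives x6 = False.
(¬x4) alone gives x4 = False.
But (x4) is also a unit clause — contradiction.
So every satisfying assignment has x3 = True.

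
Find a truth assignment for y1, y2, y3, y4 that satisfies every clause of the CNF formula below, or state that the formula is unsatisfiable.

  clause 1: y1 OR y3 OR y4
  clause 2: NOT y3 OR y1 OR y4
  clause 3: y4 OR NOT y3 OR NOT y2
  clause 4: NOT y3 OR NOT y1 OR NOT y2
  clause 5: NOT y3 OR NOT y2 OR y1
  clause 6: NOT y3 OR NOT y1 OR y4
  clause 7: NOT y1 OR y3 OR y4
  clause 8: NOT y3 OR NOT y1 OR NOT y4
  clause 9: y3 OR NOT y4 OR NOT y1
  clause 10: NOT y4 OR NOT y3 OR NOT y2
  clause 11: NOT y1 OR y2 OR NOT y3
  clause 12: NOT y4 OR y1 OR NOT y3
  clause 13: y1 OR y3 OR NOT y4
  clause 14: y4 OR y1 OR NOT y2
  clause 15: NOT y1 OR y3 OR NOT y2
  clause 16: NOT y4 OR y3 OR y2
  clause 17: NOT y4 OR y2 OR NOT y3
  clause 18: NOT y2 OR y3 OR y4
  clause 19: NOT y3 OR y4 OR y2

UNSATISFIABLE

Case y1 = true:
Case y3 = false:
(y4) alone gives y4 = true.
Now (NOT y4) is unsatisfied and unit — conflict.
Backtrack on y3: now try y3 = true.
(NOT y2) alone gives y2 = false.
Now (y2) is unsatisfied and unit — conflict.
Neither y3 = true nor y3 = false works.
Backtrack on y1: now try y1 = false.
Case y3 = true:
(y4) alone gives y4 = true.
Now (NOT y4) is unsatisfied and unit — conflict.
Backtrack on y3: now try y3 = false.
(y4) alone gives y4 = true.
Now (NOT y4) is unsatisfied and unit — conflict.
Neither y3 = true nor y3 = false works.
Neither y1 = true nor y1 = false works.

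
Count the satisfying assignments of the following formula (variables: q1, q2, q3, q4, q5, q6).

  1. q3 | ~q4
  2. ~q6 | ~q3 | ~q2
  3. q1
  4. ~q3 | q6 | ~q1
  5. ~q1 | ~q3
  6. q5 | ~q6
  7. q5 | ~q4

There are 2^6 = 64 truth assignments over (q1, q2, q3, q4, q5, q6).
Split on q6. With q6 = 1, the clauses containing q6 are satisfied and ~q6 drops from the rest; 2 of the 2^5 = 32 assignments to the other variables satisfy what remains.
With q6 = 0, by the same count on the reduced clause set, 4 assignments work.
Total: 2 + 4 = 6.

6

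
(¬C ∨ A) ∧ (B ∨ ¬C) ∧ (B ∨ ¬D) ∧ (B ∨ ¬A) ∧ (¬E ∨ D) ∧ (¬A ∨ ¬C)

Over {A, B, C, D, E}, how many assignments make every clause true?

7

There are 2^5 = 32 truth assignments over (A, B, C, D, E).
Split on E. With E = True, the clauses containing E are satisfied and ¬E drops from the rest; 2 of the 2^4 = 16 assignments to the other variables satisfy what remains.
With E = False, by the same count on the reduced clause set, 5 assignments work.
Total: 2 + 5 = 7.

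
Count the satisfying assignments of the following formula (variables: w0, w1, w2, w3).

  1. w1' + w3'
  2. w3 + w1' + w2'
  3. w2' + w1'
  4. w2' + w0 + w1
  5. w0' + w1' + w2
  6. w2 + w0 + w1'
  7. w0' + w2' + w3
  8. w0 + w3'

There are 2^4 = 16 truth assignments over (w0, w1, w2, w3).
Split on w2. With w2 = 1, the clauses containing w2 are satisfied and w2' drops from the rest; 1 of the 2^3 = 8 assignments to the other variables satisfy what remains.
With w2 = 0, by the same count on the reduced clause set, 3 assignments work.
(One model: w0=F, w1=F, w2=F, w3=F.)
Total: 1 + 3 = 4.

4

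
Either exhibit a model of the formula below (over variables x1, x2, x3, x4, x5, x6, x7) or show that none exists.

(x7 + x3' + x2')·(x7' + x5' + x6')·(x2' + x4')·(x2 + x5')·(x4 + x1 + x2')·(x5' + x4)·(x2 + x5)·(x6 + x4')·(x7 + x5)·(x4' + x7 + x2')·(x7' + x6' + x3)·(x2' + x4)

UNSATISFIABLE

Try x2 = 0.
The clause (x5') is unit, so x5 = 0.
That conflicts with the unit clause (x5).
That branch fails; take x2 = 1 instead.
The clause (x4') is unit, so x4 = 0.
That conflicts with the unit clause (x4).
Neither x2 = 1 nor x2 = 0 works.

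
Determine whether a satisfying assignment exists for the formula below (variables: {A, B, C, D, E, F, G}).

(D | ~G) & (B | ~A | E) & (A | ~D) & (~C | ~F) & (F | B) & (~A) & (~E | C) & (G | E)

(~A) alone gives A = 0.
(~D) alone gives D = 0.
(~G) alone gives G = 0.
(E) alone gives E = 1.
(C) alone gives C = 1.
(~F) alone gives F = 0.
(B) alone gives B = 1.
Every clause now holds.
A satisfying assignment: A ↦ 0, B ↦ 1, C ↦ 1, D ↦ 0, E ↦ 1, F ↦ 0, G ↦ 0.

Yes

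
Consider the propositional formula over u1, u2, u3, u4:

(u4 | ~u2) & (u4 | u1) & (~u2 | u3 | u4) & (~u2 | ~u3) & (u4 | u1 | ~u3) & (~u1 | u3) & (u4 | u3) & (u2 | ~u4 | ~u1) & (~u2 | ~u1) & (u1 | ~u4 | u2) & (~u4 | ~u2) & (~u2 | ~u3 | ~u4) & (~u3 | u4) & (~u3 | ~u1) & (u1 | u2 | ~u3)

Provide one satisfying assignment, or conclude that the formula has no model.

Branch on u4: set u4 = 1.
(~u2) alone gives u2 = 0.
(~u1) alone gives u1 = 0.
That conflicts with the unit clause (u1).
Undo u4 and try u4 = 0.
(~u2) alone gives u2 = 0.
(u1) alone gives u1 = 1.
(u3) alone gives u3 = 1.
That conflicts with the unit clause (~u3).
Either choice for u4 ends in contradiction.

UNSATISFIABLE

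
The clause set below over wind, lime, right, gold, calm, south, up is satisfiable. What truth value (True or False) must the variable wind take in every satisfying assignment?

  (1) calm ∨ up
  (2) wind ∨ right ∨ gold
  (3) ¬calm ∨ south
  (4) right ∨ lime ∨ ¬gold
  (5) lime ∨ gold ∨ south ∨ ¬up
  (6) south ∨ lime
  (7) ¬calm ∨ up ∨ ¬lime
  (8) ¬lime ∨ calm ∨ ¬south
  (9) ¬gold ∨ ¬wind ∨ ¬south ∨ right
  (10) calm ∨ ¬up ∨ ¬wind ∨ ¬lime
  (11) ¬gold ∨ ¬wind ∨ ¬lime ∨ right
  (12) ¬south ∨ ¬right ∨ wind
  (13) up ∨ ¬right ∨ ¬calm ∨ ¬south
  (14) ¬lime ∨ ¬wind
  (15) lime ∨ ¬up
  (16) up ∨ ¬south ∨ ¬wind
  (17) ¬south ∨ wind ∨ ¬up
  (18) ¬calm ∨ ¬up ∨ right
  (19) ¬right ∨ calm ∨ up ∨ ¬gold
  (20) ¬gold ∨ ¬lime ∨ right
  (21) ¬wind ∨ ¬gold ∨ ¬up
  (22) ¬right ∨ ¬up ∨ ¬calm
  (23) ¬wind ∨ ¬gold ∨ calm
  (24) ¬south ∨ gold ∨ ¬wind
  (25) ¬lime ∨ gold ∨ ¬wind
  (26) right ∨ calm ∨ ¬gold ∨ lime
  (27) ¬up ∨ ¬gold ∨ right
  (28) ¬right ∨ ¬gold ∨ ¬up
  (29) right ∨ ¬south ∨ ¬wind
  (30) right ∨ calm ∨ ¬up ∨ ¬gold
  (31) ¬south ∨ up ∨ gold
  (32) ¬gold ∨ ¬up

False

Suppose wind = True.
Unit clause (¬lime) forces lime = False.
Unit clause (south) forces south = True.
Unit clause (¬up) forces up = False.
Now (up) is unsatisfied and unit — conflict.
So every satisfying assignment has wind = False.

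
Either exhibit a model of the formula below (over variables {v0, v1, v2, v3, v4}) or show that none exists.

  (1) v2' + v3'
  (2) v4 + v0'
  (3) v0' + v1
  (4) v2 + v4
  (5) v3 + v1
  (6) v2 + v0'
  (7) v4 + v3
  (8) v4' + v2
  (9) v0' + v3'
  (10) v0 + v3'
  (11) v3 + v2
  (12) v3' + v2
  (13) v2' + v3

Try v2 = 0.
Unit clause (v4) forces v4 = 1.
But (v4') is also a unit clause — contradiction.
That branch fails; take v2 = 1 instead.
Unit clause (v3') forces v3 = 0.
But (v3) is also a unit clause — contradiction.
Either choice for v2 ends in contradiction.

UNSATISFIABLE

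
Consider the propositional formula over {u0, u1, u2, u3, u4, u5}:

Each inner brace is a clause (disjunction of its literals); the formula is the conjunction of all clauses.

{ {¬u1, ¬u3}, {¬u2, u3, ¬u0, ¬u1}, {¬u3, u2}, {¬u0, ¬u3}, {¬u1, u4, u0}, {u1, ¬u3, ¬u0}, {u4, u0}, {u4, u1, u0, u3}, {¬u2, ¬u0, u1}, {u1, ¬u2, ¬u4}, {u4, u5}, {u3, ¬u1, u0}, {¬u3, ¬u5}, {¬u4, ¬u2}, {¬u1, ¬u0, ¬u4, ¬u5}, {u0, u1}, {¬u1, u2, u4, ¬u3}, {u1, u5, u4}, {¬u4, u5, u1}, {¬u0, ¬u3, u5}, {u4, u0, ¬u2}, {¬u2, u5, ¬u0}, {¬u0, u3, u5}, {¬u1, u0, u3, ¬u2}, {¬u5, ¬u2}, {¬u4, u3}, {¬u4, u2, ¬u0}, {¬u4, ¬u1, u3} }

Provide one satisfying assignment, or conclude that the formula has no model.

u0=True; u1=True; u2=False; u3=False; u4=False; u5=True

Case u1 = True:
(¬u3) alone gives u3 = False.
(u0) alone gives u0 = True.
(¬u2) alone gives u2 = False.
(u5) alone gives u5 = True.
(¬u4) alone gives u4 = False.
This assignment satisfies each clause.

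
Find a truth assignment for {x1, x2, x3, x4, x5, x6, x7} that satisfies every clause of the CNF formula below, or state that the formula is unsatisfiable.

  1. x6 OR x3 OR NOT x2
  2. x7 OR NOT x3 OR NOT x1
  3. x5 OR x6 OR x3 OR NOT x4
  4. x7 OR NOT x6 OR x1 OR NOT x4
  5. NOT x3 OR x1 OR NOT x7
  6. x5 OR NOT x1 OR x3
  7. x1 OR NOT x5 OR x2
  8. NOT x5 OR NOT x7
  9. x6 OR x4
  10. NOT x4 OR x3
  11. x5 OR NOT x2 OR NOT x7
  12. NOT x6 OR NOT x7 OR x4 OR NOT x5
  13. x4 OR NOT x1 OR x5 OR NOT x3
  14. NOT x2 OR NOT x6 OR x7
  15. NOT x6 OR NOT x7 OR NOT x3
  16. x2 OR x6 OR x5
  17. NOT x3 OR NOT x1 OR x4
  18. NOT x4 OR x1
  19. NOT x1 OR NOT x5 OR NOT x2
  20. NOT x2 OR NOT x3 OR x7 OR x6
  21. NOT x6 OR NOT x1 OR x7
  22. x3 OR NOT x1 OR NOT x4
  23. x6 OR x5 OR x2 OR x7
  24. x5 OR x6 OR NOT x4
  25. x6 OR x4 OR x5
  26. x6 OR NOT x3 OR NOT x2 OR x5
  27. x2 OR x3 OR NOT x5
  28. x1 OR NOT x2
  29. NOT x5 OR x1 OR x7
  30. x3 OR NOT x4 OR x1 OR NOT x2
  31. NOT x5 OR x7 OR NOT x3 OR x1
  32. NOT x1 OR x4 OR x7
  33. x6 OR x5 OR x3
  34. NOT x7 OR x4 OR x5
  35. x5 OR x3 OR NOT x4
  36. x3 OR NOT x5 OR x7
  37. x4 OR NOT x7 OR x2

x1: false; x2: false; x3: false; x4: false; x5: false; x6: true; x7: false

Branch on x5: set x5 = false.
Branch on x1: set x1 = false.
From the singleton clause (NOT x4), x4 = false.
From the singleton clause (x6), x6 = true.
From the singleton clause (NOT x2), x2 = false.
From the singleton clause (NOT x7), x7 = false.
Every clause is now satisfied; x3 is unconstrained.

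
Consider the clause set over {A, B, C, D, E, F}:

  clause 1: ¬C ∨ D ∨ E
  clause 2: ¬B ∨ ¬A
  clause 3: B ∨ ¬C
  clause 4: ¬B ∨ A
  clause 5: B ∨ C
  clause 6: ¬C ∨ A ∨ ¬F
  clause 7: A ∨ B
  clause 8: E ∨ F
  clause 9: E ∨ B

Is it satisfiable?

Unsatisfiable

Branch on B: set B = False.
The clause (¬C) is unit, so C = False.
That conflicts with the unit clause (C).
So B must be the other value — set B = True.
The clause (¬A) is unit, so A = False.
That conflicts with the unit clause (A).
Both values of B lead to a conflict.
No assignment satisfies every clause.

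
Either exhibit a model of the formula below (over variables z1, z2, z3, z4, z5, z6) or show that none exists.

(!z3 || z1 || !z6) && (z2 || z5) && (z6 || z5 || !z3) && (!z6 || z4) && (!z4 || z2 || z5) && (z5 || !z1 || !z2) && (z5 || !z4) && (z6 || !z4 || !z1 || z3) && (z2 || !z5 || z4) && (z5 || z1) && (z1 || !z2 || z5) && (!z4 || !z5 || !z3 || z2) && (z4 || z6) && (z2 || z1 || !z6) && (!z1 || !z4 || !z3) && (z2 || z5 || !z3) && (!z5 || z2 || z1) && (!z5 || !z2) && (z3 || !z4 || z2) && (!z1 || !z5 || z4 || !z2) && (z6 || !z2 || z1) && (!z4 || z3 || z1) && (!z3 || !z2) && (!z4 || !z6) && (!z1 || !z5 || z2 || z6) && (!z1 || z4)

Try z2 = true.
The clause (!z5) is unit, so z5 = false.
The clause (!z1) is unit, so z1 = false.
That conflicts with the unit clause (z1).
Undo z2 and try z2 = false.
The clause (z5) is unit, so z5 = true.
The clause (z4) is unit, so z4 = true.
The clause (!z3) is unit, so z3 = false.
That conflicts with the unit clause (z3).
Either choice for z2 ends in contradiction.

UNSATISFIABLE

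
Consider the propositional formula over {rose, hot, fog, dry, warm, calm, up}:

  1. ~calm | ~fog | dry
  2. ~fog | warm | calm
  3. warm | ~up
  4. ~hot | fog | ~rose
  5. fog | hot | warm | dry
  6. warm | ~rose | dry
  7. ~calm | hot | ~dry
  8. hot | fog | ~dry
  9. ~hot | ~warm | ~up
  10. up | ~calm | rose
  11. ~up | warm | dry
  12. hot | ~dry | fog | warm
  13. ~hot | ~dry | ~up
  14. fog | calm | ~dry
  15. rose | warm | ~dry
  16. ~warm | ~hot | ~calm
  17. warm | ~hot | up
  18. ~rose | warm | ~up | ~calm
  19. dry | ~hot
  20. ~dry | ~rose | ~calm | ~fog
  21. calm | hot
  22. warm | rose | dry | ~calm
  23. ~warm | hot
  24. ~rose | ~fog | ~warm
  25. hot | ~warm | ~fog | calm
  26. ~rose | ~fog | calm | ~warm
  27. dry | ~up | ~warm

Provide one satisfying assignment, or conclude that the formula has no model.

rose=0, hot=1, fog=1, dry=1, warm=1, calm=0, up=0

Case warm = 1:
(hot) alone gives hot = 1.
(~up) alone gives up = 0.
(~calm) alone gives calm = 0.
(dry) alone gives dry = 1.
(fog) alone gives fog = 1.
(~rose) alone gives rose = 0.
This assignment satisfies each clause.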